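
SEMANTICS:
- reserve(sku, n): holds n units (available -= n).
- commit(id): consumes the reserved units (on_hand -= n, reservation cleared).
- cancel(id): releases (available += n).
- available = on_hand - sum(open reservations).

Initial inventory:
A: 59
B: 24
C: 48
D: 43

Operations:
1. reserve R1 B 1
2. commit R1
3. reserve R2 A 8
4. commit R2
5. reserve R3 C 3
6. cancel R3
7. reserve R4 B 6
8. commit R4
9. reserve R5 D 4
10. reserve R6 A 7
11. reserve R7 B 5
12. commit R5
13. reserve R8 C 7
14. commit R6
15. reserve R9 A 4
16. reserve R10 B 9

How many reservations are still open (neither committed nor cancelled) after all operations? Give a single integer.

Answer: 4

Derivation:
Step 1: reserve R1 B 1 -> on_hand[A=59 B=24 C=48 D=43] avail[A=59 B=23 C=48 D=43] open={R1}
Step 2: commit R1 -> on_hand[A=59 B=23 C=48 D=43] avail[A=59 B=23 C=48 D=43] open={}
Step 3: reserve R2 A 8 -> on_hand[A=59 B=23 C=48 D=43] avail[A=51 B=23 C=48 D=43] open={R2}
Step 4: commit R2 -> on_hand[A=51 B=23 C=48 D=43] avail[A=51 B=23 C=48 D=43] open={}
Step 5: reserve R3 C 3 -> on_hand[A=51 B=23 C=48 D=43] avail[A=51 B=23 C=45 D=43] open={R3}
Step 6: cancel R3 -> on_hand[A=51 B=23 C=48 D=43] avail[A=51 B=23 C=48 D=43] open={}
Step 7: reserve R4 B 6 -> on_hand[A=51 B=23 C=48 D=43] avail[A=51 B=17 C=48 D=43] open={R4}
Step 8: commit R4 -> on_hand[A=51 B=17 C=48 D=43] avail[A=51 B=17 C=48 D=43] open={}
Step 9: reserve R5 D 4 -> on_hand[A=51 B=17 C=48 D=43] avail[A=51 B=17 C=48 D=39] open={R5}
Step 10: reserve R6 A 7 -> on_hand[A=51 B=17 C=48 D=43] avail[A=44 B=17 C=48 D=39] open={R5,R6}
Step 11: reserve R7 B 5 -> on_hand[A=51 B=17 C=48 D=43] avail[A=44 B=12 C=48 D=39] open={R5,R6,R7}
Step 12: commit R5 -> on_hand[A=51 B=17 C=48 D=39] avail[A=44 B=12 C=48 D=39] open={R6,R7}
Step 13: reserve R8 C 7 -> on_hand[A=51 B=17 C=48 D=39] avail[A=44 B=12 C=41 D=39] open={R6,R7,R8}
Step 14: commit R6 -> on_hand[A=44 B=17 C=48 D=39] avail[A=44 B=12 C=41 D=39] open={R7,R8}
Step 15: reserve R9 A 4 -> on_hand[A=44 B=17 C=48 D=39] avail[A=40 B=12 C=41 D=39] open={R7,R8,R9}
Step 16: reserve R10 B 9 -> on_hand[A=44 B=17 C=48 D=39] avail[A=40 B=3 C=41 D=39] open={R10,R7,R8,R9}
Open reservations: ['R10', 'R7', 'R8', 'R9'] -> 4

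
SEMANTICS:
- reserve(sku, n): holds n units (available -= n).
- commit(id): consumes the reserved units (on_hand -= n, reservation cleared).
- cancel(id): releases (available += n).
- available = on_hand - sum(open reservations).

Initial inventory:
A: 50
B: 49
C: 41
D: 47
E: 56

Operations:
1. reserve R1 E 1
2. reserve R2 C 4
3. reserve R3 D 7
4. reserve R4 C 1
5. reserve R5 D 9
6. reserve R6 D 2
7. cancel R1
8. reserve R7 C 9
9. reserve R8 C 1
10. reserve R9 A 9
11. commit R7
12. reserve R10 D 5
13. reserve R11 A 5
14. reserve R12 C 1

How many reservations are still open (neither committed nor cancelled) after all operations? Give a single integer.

Answer: 10

Derivation:
Step 1: reserve R1 E 1 -> on_hand[A=50 B=49 C=41 D=47 E=56] avail[A=50 B=49 C=41 D=47 E=55] open={R1}
Step 2: reserve R2 C 4 -> on_hand[A=50 B=49 C=41 D=47 E=56] avail[A=50 B=49 C=37 D=47 E=55] open={R1,R2}
Step 3: reserve R3 D 7 -> on_hand[A=50 B=49 C=41 D=47 E=56] avail[A=50 B=49 C=37 D=40 E=55] open={R1,R2,R3}
Step 4: reserve R4 C 1 -> on_hand[A=50 B=49 C=41 D=47 E=56] avail[A=50 B=49 C=36 D=40 E=55] open={R1,R2,R3,R4}
Step 5: reserve R5 D 9 -> on_hand[A=50 B=49 C=41 D=47 E=56] avail[A=50 B=49 C=36 D=31 E=55] open={R1,R2,R3,R4,R5}
Step 6: reserve R6 D 2 -> on_hand[A=50 B=49 C=41 D=47 E=56] avail[A=50 B=49 C=36 D=29 E=55] open={R1,R2,R3,R4,R5,R6}
Step 7: cancel R1 -> on_hand[A=50 B=49 C=41 D=47 E=56] avail[A=50 B=49 C=36 D=29 E=56] open={R2,R3,R4,R5,R6}
Step 8: reserve R7 C 9 -> on_hand[A=50 B=49 C=41 D=47 E=56] avail[A=50 B=49 C=27 D=29 E=56] open={R2,R3,R4,R5,R6,R7}
Step 9: reserve R8 C 1 -> on_hand[A=50 B=49 C=41 D=47 E=56] avail[A=50 B=49 C=26 D=29 E=56] open={R2,R3,R4,R5,R6,R7,R8}
Step 10: reserve R9 A 9 -> on_hand[A=50 B=49 C=41 D=47 E=56] avail[A=41 B=49 C=26 D=29 E=56] open={R2,R3,R4,R5,R6,R7,R8,R9}
Step 11: commit R7 -> on_hand[A=50 B=49 C=32 D=47 E=56] avail[A=41 B=49 C=26 D=29 E=56] open={R2,R3,R4,R5,R6,R8,R9}
Step 12: reserve R10 D 5 -> on_hand[A=50 B=49 C=32 D=47 E=56] avail[A=41 B=49 C=26 D=24 E=56] open={R10,R2,R3,R4,R5,R6,R8,R9}
Step 13: reserve R11 A 5 -> on_hand[A=50 B=49 C=32 D=47 E=56] avail[A=36 B=49 C=26 D=24 E=56] open={R10,R11,R2,R3,R4,R5,R6,R8,R9}
Step 14: reserve R12 C 1 -> on_hand[A=50 B=49 C=32 D=47 E=56] avail[A=36 B=49 C=25 D=24 E=56] open={R10,R11,R12,R2,R3,R4,R5,R6,R8,R9}
Open reservations: ['R10', 'R11', 'R12', 'R2', 'R3', 'R4', 'R5', 'R6', 'R8', 'R9'] -> 10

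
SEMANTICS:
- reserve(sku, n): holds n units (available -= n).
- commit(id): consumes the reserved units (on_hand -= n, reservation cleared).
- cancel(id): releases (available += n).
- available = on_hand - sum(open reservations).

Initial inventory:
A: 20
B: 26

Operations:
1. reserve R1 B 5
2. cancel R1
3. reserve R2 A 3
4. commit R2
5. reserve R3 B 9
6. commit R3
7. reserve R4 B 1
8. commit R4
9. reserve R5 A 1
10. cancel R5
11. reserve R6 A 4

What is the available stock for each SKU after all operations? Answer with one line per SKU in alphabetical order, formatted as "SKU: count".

Step 1: reserve R1 B 5 -> on_hand[A=20 B=26] avail[A=20 B=21] open={R1}
Step 2: cancel R1 -> on_hand[A=20 B=26] avail[A=20 B=26] open={}
Step 3: reserve R2 A 3 -> on_hand[A=20 B=26] avail[A=17 B=26] open={R2}
Step 4: commit R2 -> on_hand[A=17 B=26] avail[A=17 B=26] open={}
Step 5: reserve R3 B 9 -> on_hand[A=17 B=26] avail[A=17 B=17] open={R3}
Step 6: commit R3 -> on_hand[A=17 B=17] avail[A=17 B=17] open={}
Step 7: reserve R4 B 1 -> on_hand[A=17 B=17] avail[A=17 B=16] open={R4}
Step 8: commit R4 -> on_hand[A=17 B=16] avail[A=17 B=16] open={}
Step 9: reserve R5 A 1 -> on_hand[A=17 B=16] avail[A=16 B=16] open={R5}
Step 10: cancel R5 -> on_hand[A=17 B=16] avail[A=17 B=16] open={}
Step 11: reserve R6 A 4 -> on_hand[A=17 B=16] avail[A=13 B=16] open={R6}

Answer: A: 13
B: 16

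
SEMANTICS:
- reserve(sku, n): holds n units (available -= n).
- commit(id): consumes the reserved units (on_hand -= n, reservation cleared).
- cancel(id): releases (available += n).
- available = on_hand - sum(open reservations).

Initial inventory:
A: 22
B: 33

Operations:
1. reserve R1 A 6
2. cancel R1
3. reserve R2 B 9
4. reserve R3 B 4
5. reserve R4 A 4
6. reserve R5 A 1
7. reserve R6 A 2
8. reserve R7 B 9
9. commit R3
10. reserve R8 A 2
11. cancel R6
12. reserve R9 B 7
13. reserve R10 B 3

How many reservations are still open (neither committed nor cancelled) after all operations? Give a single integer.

Step 1: reserve R1 A 6 -> on_hand[A=22 B=33] avail[A=16 B=33] open={R1}
Step 2: cancel R1 -> on_hand[A=22 B=33] avail[A=22 B=33] open={}
Step 3: reserve R2 B 9 -> on_hand[A=22 B=33] avail[A=22 B=24] open={R2}
Step 4: reserve R3 B 4 -> on_hand[A=22 B=33] avail[A=22 B=20] open={R2,R3}
Step 5: reserve R4 A 4 -> on_hand[A=22 B=33] avail[A=18 B=20] open={R2,R3,R4}
Step 6: reserve R5 A 1 -> on_hand[A=22 B=33] avail[A=17 B=20] open={R2,R3,R4,R5}
Step 7: reserve R6 A 2 -> on_hand[A=22 B=33] avail[A=15 B=20] open={R2,R3,R4,R5,R6}
Step 8: reserve R7 B 9 -> on_hand[A=22 B=33] avail[A=15 B=11] open={R2,R3,R4,R5,R6,R7}
Step 9: commit R3 -> on_hand[A=22 B=29] avail[A=15 B=11] open={R2,R4,R5,R6,R7}
Step 10: reserve R8 A 2 -> on_hand[A=22 B=29] avail[A=13 B=11] open={R2,R4,R5,R6,R7,R8}
Step 11: cancel R6 -> on_hand[A=22 B=29] avail[A=15 B=11] open={R2,R4,R5,R7,R8}
Step 12: reserve R9 B 7 -> on_hand[A=22 B=29] avail[A=15 B=4] open={R2,R4,R5,R7,R8,R9}
Step 13: reserve R10 B 3 -> on_hand[A=22 B=29] avail[A=15 B=1] open={R10,R2,R4,R5,R7,R8,R9}
Open reservations: ['R10', 'R2', 'R4', 'R5', 'R7', 'R8', 'R9'] -> 7

Answer: 7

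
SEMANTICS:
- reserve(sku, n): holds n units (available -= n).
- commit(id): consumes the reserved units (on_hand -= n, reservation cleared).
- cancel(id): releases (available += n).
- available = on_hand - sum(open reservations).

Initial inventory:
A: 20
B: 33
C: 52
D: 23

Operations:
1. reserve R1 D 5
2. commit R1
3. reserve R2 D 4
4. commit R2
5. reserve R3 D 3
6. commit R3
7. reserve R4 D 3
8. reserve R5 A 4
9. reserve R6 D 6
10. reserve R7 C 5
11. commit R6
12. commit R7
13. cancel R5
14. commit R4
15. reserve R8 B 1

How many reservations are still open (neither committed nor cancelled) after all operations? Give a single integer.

Answer: 1

Derivation:
Step 1: reserve R1 D 5 -> on_hand[A=20 B=33 C=52 D=23] avail[A=20 B=33 C=52 D=18] open={R1}
Step 2: commit R1 -> on_hand[A=20 B=33 C=52 D=18] avail[A=20 B=33 C=52 D=18] open={}
Step 3: reserve R2 D 4 -> on_hand[A=20 B=33 C=52 D=18] avail[A=20 B=33 C=52 D=14] open={R2}
Step 4: commit R2 -> on_hand[A=20 B=33 C=52 D=14] avail[A=20 B=33 C=52 D=14] open={}
Step 5: reserve R3 D 3 -> on_hand[A=20 B=33 C=52 D=14] avail[A=20 B=33 C=52 D=11] open={R3}
Step 6: commit R3 -> on_hand[A=20 B=33 C=52 D=11] avail[A=20 B=33 C=52 D=11] open={}
Step 7: reserve R4 D 3 -> on_hand[A=20 B=33 C=52 D=11] avail[A=20 B=33 C=52 D=8] open={R4}
Step 8: reserve R5 A 4 -> on_hand[A=20 B=33 C=52 D=11] avail[A=16 B=33 C=52 D=8] open={R4,R5}
Step 9: reserve R6 D 6 -> on_hand[A=20 B=33 C=52 D=11] avail[A=16 B=33 C=52 D=2] open={R4,R5,R6}
Step 10: reserve R7 C 5 -> on_hand[A=20 B=33 C=52 D=11] avail[A=16 B=33 C=47 D=2] open={R4,R5,R6,R7}
Step 11: commit R6 -> on_hand[A=20 B=33 C=52 D=5] avail[A=16 B=33 C=47 D=2] open={R4,R5,R7}
Step 12: commit R7 -> on_hand[A=20 B=33 C=47 D=5] avail[A=16 B=33 C=47 D=2] open={R4,R5}
Step 13: cancel R5 -> on_hand[A=20 B=33 C=47 D=5] avail[A=20 B=33 C=47 D=2] open={R4}
Step 14: commit R4 -> on_hand[A=20 B=33 C=47 D=2] avail[A=20 B=33 C=47 D=2] open={}
Step 15: reserve R8 B 1 -> on_hand[A=20 B=33 C=47 D=2] avail[A=20 B=32 C=47 D=2] open={R8}
Open reservations: ['R8'] -> 1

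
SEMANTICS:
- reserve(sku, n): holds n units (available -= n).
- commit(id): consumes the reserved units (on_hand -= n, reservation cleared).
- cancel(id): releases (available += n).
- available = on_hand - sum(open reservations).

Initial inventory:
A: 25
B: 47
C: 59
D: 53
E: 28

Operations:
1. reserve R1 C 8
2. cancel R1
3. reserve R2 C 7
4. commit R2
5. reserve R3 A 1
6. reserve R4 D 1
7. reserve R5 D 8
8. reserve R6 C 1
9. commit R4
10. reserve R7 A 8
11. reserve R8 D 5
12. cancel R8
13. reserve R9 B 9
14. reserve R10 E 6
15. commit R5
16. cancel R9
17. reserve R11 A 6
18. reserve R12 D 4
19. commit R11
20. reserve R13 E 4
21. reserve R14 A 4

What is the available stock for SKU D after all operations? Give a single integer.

Step 1: reserve R1 C 8 -> on_hand[A=25 B=47 C=59 D=53 E=28] avail[A=25 B=47 C=51 D=53 E=28] open={R1}
Step 2: cancel R1 -> on_hand[A=25 B=47 C=59 D=53 E=28] avail[A=25 B=47 C=59 D=53 E=28] open={}
Step 3: reserve R2 C 7 -> on_hand[A=25 B=47 C=59 D=53 E=28] avail[A=25 B=47 C=52 D=53 E=28] open={R2}
Step 4: commit R2 -> on_hand[A=25 B=47 C=52 D=53 E=28] avail[A=25 B=47 C=52 D=53 E=28] open={}
Step 5: reserve R3 A 1 -> on_hand[A=25 B=47 C=52 D=53 E=28] avail[A=24 B=47 C=52 D=53 E=28] open={R3}
Step 6: reserve R4 D 1 -> on_hand[A=25 B=47 C=52 D=53 E=28] avail[A=24 B=47 C=52 D=52 E=28] open={R3,R4}
Step 7: reserve R5 D 8 -> on_hand[A=25 B=47 C=52 D=53 E=28] avail[A=24 B=47 C=52 D=44 E=28] open={R3,R4,R5}
Step 8: reserve R6 C 1 -> on_hand[A=25 B=47 C=52 D=53 E=28] avail[A=24 B=47 C=51 D=44 E=28] open={R3,R4,R5,R6}
Step 9: commit R4 -> on_hand[A=25 B=47 C=52 D=52 E=28] avail[A=24 B=47 C=51 D=44 E=28] open={R3,R5,R6}
Step 10: reserve R7 A 8 -> on_hand[A=25 B=47 C=52 D=52 E=28] avail[A=16 B=47 C=51 D=44 E=28] open={R3,R5,R6,R7}
Step 11: reserve R8 D 5 -> on_hand[A=25 B=47 C=52 D=52 E=28] avail[A=16 B=47 C=51 D=39 E=28] open={R3,R5,R6,R7,R8}
Step 12: cancel R8 -> on_hand[A=25 B=47 C=52 D=52 E=28] avail[A=16 B=47 C=51 D=44 E=28] open={R3,R5,R6,R7}
Step 13: reserve R9 B 9 -> on_hand[A=25 B=47 C=52 D=52 E=28] avail[A=16 B=38 C=51 D=44 E=28] open={R3,R5,R6,R7,R9}
Step 14: reserve R10 E 6 -> on_hand[A=25 B=47 C=52 D=52 E=28] avail[A=16 B=38 C=51 D=44 E=22] open={R10,R3,R5,R6,R7,R9}
Step 15: commit R5 -> on_hand[A=25 B=47 C=52 D=44 E=28] avail[A=16 B=38 C=51 D=44 E=22] open={R10,R3,R6,R7,R9}
Step 16: cancel R9 -> on_hand[A=25 B=47 C=52 D=44 E=28] avail[A=16 B=47 C=51 D=44 E=22] open={R10,R3,R6,R7}
Step 17: reserve R11 A 6 -> on_hand[A=25 B=47 C=52 D=44 E=28] avail[A=10 B=47 C=51 D=44 E=22] open={R10,R11,R3,R6,R7}
Step 18: reserve R12 D 4 -> on_hand[A=25 B=47 C=52 D=44 E=28] avail[A=10 B=47 C=51 D=40 E=22] open={R10,R11,R12,R3,R6,R7}
Step 19: commit R11 -> on_hand[A=19 B=47 C=52 D=44 E=28] avail[A=10 B=47 C=51 D=40 E=22] open={R10,R12,R3,R6,R7}
Step 20: reserve R13 E 4 -> on_hand[A=19 B=47 C=52 D=44 E=28] avail[A=10 B=47 C=51 D=40 E=18] open={R10,R12,R13,R3,R6,R7}
Step 21: reserve R14 A 4 -> on_hand[A=19 B=47 C=52 D=44 E=28] avail[A=6 B=47 C=51 D=40 E=18] open={R10,R12,R13,R14,R3,R6,R7}
Final available[D] = 40

Answer: 40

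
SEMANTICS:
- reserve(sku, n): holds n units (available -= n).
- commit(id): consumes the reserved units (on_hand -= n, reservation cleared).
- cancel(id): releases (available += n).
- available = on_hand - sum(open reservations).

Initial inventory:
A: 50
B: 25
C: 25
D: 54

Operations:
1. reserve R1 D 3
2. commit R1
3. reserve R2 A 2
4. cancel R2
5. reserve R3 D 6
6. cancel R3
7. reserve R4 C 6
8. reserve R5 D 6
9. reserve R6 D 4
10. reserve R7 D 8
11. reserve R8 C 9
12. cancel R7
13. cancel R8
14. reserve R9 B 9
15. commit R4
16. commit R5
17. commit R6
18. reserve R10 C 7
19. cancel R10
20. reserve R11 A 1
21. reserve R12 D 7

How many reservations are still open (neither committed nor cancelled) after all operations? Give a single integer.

Answer: 3

Derivation:
Step 1: reserve R1 D 3 -> on_hand[A=50 B=25 C=25 D=54] avail[A=50 B=25 C=25 D=51] open={R1}
Step 2: commit R1 -> on_hand[A=50 B=25 C=25 D=51] avail[A=50 B=25 C=25 D=51] open={}
Step 3: reserve R2 A 2 -> on_hand[A=50 B=25 C=25 D=51] avail[A=48 B=25 C=25 D=51] open={R2}
Step 4: cancel R2 -> on_hand[A=50 B=25 C=25 D=51] avail[A=50 B=25 C=25 D=51] open={}
Step 5: reserve R3 D 6 -> on_hand[A=50 B=25 C=25 D=51] avail[A=50 B=25 C=25 D=45] open={R3}
Step 6: cancel R3 -> on_hand[A=50 B=25 C=25 D=51] avail[A=50 B=25 C=25 D=51] open={}
Step 7: reserve R4 C 6 -> on_hand[A=50 B=25 C=25 D=51] avail[A=50 B=25 C=19 D=51] open={R4}
Step 8: reserve R5 D 6 -> on_hand[A=50 B=25 C=25 D=51] avail[A=50 B=25 C=19 D=45] open={R4,R5}
Step 9: reserve R6 D 4 -> on_hand[A=50 B=25 C=25 D=51] avail[A=50 B=25 C=19 D=41] open={R4,R5,R6}
Step 10: reserve R7 D 8 -> on_hand[A=50 B=25 C=25 D=51] avail[A=50 B=25 C=19 D=33] open={R4,R5,R6,R7}
Step 11: reserve R8 C 9 -> on_hand[A=50 B=25 C=25 D=51] avail[A=50 B=25 C=10 D=33] open={R4,R5,R6,R7,R8}
Step 12: cancel R7 -> on_hand[A=50 B=25 C=25 D=51] avail[A=50 B=25 C=10 D=41] open={R4,R5,R6,R8}
Step 13: cancel R8 -> on_hand[A=50 B=25 C=25 D=51] avail[A=50 B=25 C=19 D=41] open={R4,R5,R6}
Step 14: reserve R9 B 9 -> on_hand[A=50 B=25 C=25 D=51] avail[A=50 B=16 C=19 D=41] open={R4,R5,R6,R9}
Step 15: commit R4 -> on_hand[A=50 B=25 C=19 D=51] avail[A=50 B=16 C=19 D=41] open={R5,R6,R9}
Step 16: commit R5 -> on_hand[A=50 B=25 C=19 D=45] avail[A=50 B=16 C=19 D=41] open={R6,R9}
Step 17: commit R6 -> on_hand[A=50 B=25 C=19 D=41] avail[A=50 B=16 C=19 D=41] open={R9}
Step 18: reserve R10 C 7 -> on_hand[A=50 B=25 C=19 D=41] avail[A=50 B=16 C=12 D=41] open={R10,R9}
Step 19: cancel R10 -> on_hand[A=50 B=25 C=19 D=41] avail[A=50 B=16 C=19 D=41] open={R9}
Step 20: reserve R11 A 1 -> on_hand[A=50 B=25 C=19 D=41] avail[A=49 B=16 C=19 D=41] open={R11,R9}
Step 21: reserve R12 D 7 -> on_hand[A=50 B=25 C=19 D=41] avail[A=49 B=16 C=19 D=34] open={R11,R12,R9}
Open reservations: ['R11', 'R12', 'R9'] -> 3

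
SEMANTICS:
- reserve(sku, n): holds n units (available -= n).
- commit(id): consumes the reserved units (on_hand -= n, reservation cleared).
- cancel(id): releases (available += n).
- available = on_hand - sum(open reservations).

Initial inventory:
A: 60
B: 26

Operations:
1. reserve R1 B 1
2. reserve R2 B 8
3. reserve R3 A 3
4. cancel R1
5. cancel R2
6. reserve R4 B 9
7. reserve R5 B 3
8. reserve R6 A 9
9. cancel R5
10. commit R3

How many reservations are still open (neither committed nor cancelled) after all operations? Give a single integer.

Answer: 2

Derivation:
Step 1: reserve R1 B 1 -> on_hand[A=60 B=26] avail[A=60 B=25] open={R1}
Step 2: reserve R2 B 8 -> on_hand[A=60 B=26] avail[A=60 B=17] open={R1,R2}
Step 3: reserve R3 A 3 -> on_hand[A=60 B=26] avail[A=57 B=17] open={R1,R2,R3}
Step 4: cancel R1 -> on_hand[A=60 B=26] avail[A=57 B=18] open={R2,R3}
Step 5: cancel R2 -> on_hand[A=60 B=26] avail[A=57 B=26] open={R3}
Step 6: reserve R4 B 9 -> on_hand[A=60 B=26] avail[A=57 B=17] open={R3,R4}
Step 7: reserve R5 B 3 -> on_hand[A=60 B=26] avail[A=57 B=14] open={R3,R4,R5}
Step 8: reserve R6 A 9 -> on_hand[A=60 B=26] avail[A=48 B=14] open={R3,R4,R5,R6}
Step 9: cancel R5 -> on_hand[A=60 B=26] avail[A=48 B=17] open={R3,R4,R6}
Step 10: commit R3 -> on_hand[A=57 B=26] avail[A=48 B=17] open={R4,R6}
Open reservations: ['R4', 'R6'] -> 2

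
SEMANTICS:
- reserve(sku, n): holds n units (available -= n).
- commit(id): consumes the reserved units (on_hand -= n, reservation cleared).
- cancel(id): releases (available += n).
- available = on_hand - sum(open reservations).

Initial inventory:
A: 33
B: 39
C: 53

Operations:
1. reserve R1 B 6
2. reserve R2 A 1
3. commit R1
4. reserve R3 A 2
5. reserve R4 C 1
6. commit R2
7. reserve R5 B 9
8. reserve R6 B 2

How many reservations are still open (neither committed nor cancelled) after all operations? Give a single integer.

Step 1: reserve R1 B 6 -> on_hand[A=33 B=39 C=53] avail[A=33 B=33 C=53] open={R1}
Step 2: reserve R2 A 1 -> on_hand[A=33 B=39 C=53] avail[A=32 B=33 C=53] open={R1,R2}
Step 3: commit R1 -> on_hand[A=33 B=33 C=53] avail[A=32 B=33 C=53] open={R2}
Step 4: reserve R3 A 2 -> on_hand[A=33 B=33 C=53] avail[A=30 B=33 C=53] open={R2,R3}
Step 5: reserve R4 C 1 -> on_hand[A=33 B=33 C=53] avail[A=30 B=33 C=52] open={R2,R3,R4}
Step 6: commit R2 -> on_hand[A=32 B=33 C=53] avail[A=30 B=33 C=52] open={R3,R4}
Step 7: reserve R5 B 9 -> on_hand[A=32 B=33 C=53] avail[A=30 B=24 C=52] open={R3,R4,R5}
Step 8: reserve R6 B 2 -> on_hand[A=32 B=33 C=53] avail[A=30 B=22 C=52] open={R3,R4,R5,R6}
Open reservations: ['R3', 'R4', 'R5', 'R6'] -> 4

Answer: 4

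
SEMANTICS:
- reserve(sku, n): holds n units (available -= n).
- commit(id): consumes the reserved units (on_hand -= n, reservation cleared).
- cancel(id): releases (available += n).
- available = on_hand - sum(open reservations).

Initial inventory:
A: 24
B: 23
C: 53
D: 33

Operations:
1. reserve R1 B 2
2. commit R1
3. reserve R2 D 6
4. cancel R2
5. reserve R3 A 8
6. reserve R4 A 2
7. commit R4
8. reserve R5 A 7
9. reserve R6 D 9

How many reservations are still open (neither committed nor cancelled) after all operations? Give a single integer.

Answer: 3

Derivation:
Step 1: reserve R1 B 2 -> on_hand[A=24 B=23 C=53 D=33] avail[A=24 B=21 C=53 D=33] open={R1}
Step 2: commit R1 -> on_hand[A=24 B=21 C=53 D=33] avail[A=24 B=21 C=53 D=33] open={}
Step 3: reserve R2 D 6 -> on_hand[A=24 B=21 C=53 D=33] avail[A=24 B=21 C=53 D=27] open={R2}
Step 4: cancel R2 -> on_hand[A=24 B=21 C=53 D=33] avail[A=24 B=21 C=53 D=33] open={}
Step 5: reserve R3 A 8 -> on_hand[A=24 B=21 C=53 D=33] avail[A=16 B=21 C=53 D=33] open={R3}
Step 6: reserve R4 A 2 -> on_hand[A=24 B=21 C=53 D=33] avail[A=14 B=21 C=53 D=33] open={R3,R4}
Step 7: commit R4 -> on_hand[A=22 B=21 C=53 D=33] avail[A=14 B=21 C=53 D=33] open={R3}
Step 8: reserve R5 A 7 -> on_hand[A=22 B=21 C=53 D=33] avail[A=7 B=21 C=53 D=33] open={R3,R5}
Step 9: reserve R6 D 9 -> on_hand[A=22 B=21 C=53 D=33] avail[A=7 B=21 C=53 D=24] open={R3,R5,R6}
Open reservations: ['R3', 'R5', 'R6'] -> 3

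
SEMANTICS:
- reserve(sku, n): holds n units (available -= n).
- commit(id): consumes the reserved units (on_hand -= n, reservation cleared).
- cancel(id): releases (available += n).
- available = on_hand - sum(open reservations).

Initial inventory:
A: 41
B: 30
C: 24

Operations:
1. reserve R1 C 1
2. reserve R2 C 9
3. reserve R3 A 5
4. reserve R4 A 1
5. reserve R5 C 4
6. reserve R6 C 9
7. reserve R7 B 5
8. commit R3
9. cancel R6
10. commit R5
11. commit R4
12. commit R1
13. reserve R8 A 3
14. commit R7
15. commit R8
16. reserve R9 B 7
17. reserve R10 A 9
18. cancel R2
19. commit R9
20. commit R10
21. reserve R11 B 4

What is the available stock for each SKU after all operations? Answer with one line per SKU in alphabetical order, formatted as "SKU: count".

Answer: A: 23
B: 14
C: 19

Derivation:
Step 1: reserve R1 C 1 -> on_hand[A=41 B=30 C=24] avail[A=41 B=30 C=23] open={R1}
Step 2: reserve R2 C 9 -> on_hand[A=41 B=30 C=24] avail[A=41 B=30 C=14] open={R1,R2}
Step 3: reserve R3 A 5 -> on_hand[A=41 B=30 C=24] avail[A=36 B=30 C=14] open={R1,R2,R3}
Step 4: reserve R4 A 1 -> on_hand[A=41 B=30 C=24] avail[A=35 B=30 C=14] open={R1,R2,R3,R4}
Step 5: reserve R5 C 4 -> on_hand[A=41 B=30 C=24] avail[A=35 B=30 C=10] open={R1,R2,R3,R4,R5}
Step 6: reserve R6 C 9 -> on_hand[A=41 B=30 C=24] avail[A=35 B=30 C=1] open={R1,R2,R3,R4,R5,R6}
Step 7: reserve R7 B 5 -> on_hand[A=41 B=30 C=24] avail[A=35 B=25 C=1] open={R1,R2,R3,R4,R5,R6,R7}
Step 8: commit R3 -> on_hand[A=36 B=30 C=24] avail[A=35 B=25 C=1] open={R1,R2,R4,R5,R6,R7}
Step 9: cancel R6 -> on_hand[A=36 B=30 C=24] avail[A=35 B=25 C=10] open={R1,R2,R4,R5,R7}
Step 10: commit R5 -> on_hand[A=36 B=30 C=20] avail[A=35 B=25 C=10] open={R1,R2,R4,R7}
Step 11: commit R4 -> on_hand[A=35 B=30 C=20] avail[A=35 B=25 C=10] open={R1,R2,R7}
Step 12: commit R1 -> on_hand[A=35 B=30 C=19] avail[A=35 B=25 C=10] open={R2,R7}
Step 13: reserve R8 A 3 -> on_hand[A=35 B=30 C=19] avail[A=32 B=25 C=10] open={R2,R7,R8}
Step 14: commit R7 -> on_hand[A=35 B=25 C=19] avail[A=32 B=25 C=10] open={R2,R8}
Step 15: commit R8 -> on_hand[A=32 B=25 C=19] avail[A=32 B=25 C=10] open={R2}
Step 16: reserve R9 B 7 -> on_hand[A=32 B=25 C=19] avail[A=32 B=18 C=10] open={R2,R9}
Step 17: reserve R10 A 9 -> on_hand[A=32 B=25 C=19] avail[A=23 B=18 C=10] open={R10,R2,R9}
Step 18: cancel R2 -> on_hand[A=32 B=25 C=19] avail[A=23 B=18 C=19] open={R10,R9}
Step 19: commit R9 -> on_hand[A=32 B=18 C=19] avail[A=23 B=18 C=19] open={R10}
Step 20: commit R10 -> on_hand[A=23 B=18 C=19] avail[A=23 B=18 C=19] open={}
Step 21: reserve R11 B 4 -> on_hand[A=23 B=18 C=19] avail[A=23 B=14 C=19] open={R11}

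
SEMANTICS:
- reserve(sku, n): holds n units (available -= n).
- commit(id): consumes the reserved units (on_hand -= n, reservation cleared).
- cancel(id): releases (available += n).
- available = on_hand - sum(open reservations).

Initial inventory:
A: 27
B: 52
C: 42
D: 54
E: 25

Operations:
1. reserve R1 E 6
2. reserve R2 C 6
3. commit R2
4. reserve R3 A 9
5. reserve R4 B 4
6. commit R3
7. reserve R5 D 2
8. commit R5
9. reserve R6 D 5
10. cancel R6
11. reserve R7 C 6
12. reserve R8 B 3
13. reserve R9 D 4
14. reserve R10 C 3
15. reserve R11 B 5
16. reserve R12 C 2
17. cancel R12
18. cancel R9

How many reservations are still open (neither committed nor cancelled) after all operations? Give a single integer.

Step 1: reserve R1 E 6 -> on_hand[A=27 B=52 C=42 D=54 E=25] avail[A=27 B=52 C=42 D=54 E=19] open={R1}
Step 2: reserve R2 C 6 -> on_hand[A=27 B=52 C=42 D=54 E=25] avail[A=27 B=52 C=36 D=54 E=19] open={R1,R2}
Step 3: commit R2 -> on_hand[A=27 B=52 C=36 D=54 E=25] avail[A=27 B=52 C=36 D=54 E=19] open={R1}
Step 4: reserve R3 A 9 -> on_hand[A=27 B=52 C=36 D=54 E=25] avail[A=18 B=52 C=36 D=54 E=19] open={R1,R3}
Step 5: reserve R4 B 4 -> on_hand[A=27 B=52 C=36 D=54 E=25] avail[A=18 B=48 C=36 D=54 E=19] open={R1,R3,R4}
Step 6: commit R3 -> on_hand[A=18 B=52 C=36 D=54 E=25] avail[A=18 B=48 C=36 D=54 E=19] open={R1,R4}
Step 7: reserve R5 D 2 -> on_hand[A=18 B=52 C=36 D=54 E=25] avail[A=18 B=48 C=36 D=52 E=19] open={R1,R4,R5}
Step 8: commit R5 -> on_hand[A=18 B=52 C=36 D=52 E=25] avail[A=18 B=48 C=36 D=52 E=19] open={R1,R4}
Step 9: reserve R6 D 5 -> on_hand[A=18 B=52 C=36 D=52 E=25] avail[A=18 B=48 C=36 D=47 E=19] open={R1,R4,R6}
Step 10: cancel R6 -> on_hand[A=18 B=52 C=36 D=52 E=25] avail[A=18 B=48 C=36 D=52 E=19] open={R1,R4}
Step 11: reserve R7 C 6 -> on_hand[A=18 B=52 C=36 D=52 E=25] avail[A=18 B=48 C=30 D=52 E=19] open={R1,R4,R7}
Step 12: reserve R8 B 3 -> on_hand[A=18 B=52 C=36 D=52 E=25] avail[A=18 B=45 C=30 D=52 E=19] open={R1,R4,R7,R8}
Step 13: reserve R9 D 4 -> on_hand[A=18 B=52 C=36 D=52 E=25] avail[A=18 B=45 C=30 D=48 E=19] open={R1,R4,R7,R8,R9}
Step 14: reserve R10 C 3 -> on_hand[A=18 B=52 C=36 D=52 E=25] avail[A=18 B=45 C=27 D=48 E=19] open={R1,R10,R4,R7,R8,R9}
Step 15: reserve R11 B 5 -> on_hand[A=18 B=52 C=36 D=52 E=25] avail[A=18 B=40 C=27 D=48 E=19] open={R1,R10,R11,R4,R7,R8,R9}
Step 16: reserve R12 C 2 -> on_hand[A=18 B=52 C=36 D=52 E=25] avail[A=18 B=40 C=25 D=48 E=19] open={R1,R10,R11,R12,R4,R7,R8,R9}
Step 17: cancel R12 -> on_hand[A=18 B=52 C=36 D=52 E=25] avail[A=18 B=40 C=27 D=48 E=19] open={R1,R10,R11,R4,R7,R8,R9}
Step 18: cancel R9 -> on_hand[A=18 B=52 C=36 D=52 E=25] avail[A=18 B=40 C=27 D=52 E=19] open={R1,R10,R11,R4,R7,R8}
Open reservations: ['R1', 'R10', 'R11', 'R4', 'R7', 'R8'] -> 6

Answer: 6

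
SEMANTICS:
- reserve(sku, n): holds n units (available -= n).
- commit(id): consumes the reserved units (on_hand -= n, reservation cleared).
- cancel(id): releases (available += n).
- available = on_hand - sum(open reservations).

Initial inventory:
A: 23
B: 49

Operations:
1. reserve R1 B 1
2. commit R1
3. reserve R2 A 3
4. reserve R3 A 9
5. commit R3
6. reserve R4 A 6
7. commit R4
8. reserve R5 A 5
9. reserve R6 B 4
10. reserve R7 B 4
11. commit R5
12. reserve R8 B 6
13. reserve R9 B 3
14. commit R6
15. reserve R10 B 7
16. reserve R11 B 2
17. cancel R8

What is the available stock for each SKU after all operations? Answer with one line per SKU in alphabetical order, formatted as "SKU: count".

Step 1: reserve R1 B 1 -> on_hand[A=23 B=49] avail[A=23 B=48] open={R1}
Step 2: commit R1 -> on_hand[A=23 B=48] avail[A=23 B=48] open={}
Step 3: reserve R2 A 3 -> on_hand[A=23 B=48] avail[A=20 B=48] open={R2}
Step 4: reserve R3 A 9 -> on_hand[A=23 B=48] avail[A=11 B=48] open={R2,R3}
Step 5: commit R3 -> on_hand[A=14 B=48] avail[A=11 B=48] open={R2}
Step 6: reserve R4 A 6 -> on_hand[A=14 B=48] avail[A=5 B=48] open={R2,R4}
Step 7: commit R4 -> on_hand[A=8 B=48] avail[A=5 B=48] open={R2}
Step 8: reserve R5 A 5 -> on_hand[A=8 B=48] avail[A=0 B=48] open={R2,R5}
Step 9: reserve R6 B 4 -> on_hand[A=8 B=48] avail[A=0 B=44] open={R2,R5,R6}
Step 10: reserve R7 B 4 -> on_hand[A=8 B=48] avail[A=0 B=40] open={R2,R5,R6,R7}
Step 11: commit R5 -> on_hand[A=3 B=48] avail[A=0 B=40] open={R2,R6,R7}
Step 12: reserve R8 B 6 -> on_hand[A=3 B=48] avail[A=0 B=34] open={R2,R6,R7,R8}
Step 13: reserve R9 B 3 -> on_hand[A=3 B=48] avail[A=0 B=31] open={R2,R6,R7,R8,R9}
Step 14: commit R6 -> on_hand[A=3 B=44] avail[A=0 B=31] open={R2,R7,R8,R9}
Step 15: reserve R10 B 7 -> on_hand[A=3 B=44] avail[A=0 B=24] open={R10,R2,R7,R8,R9}
Step 16: reserve R11 B 2 -> on_hand[A=3 B=44] avail[A=0 B=22] open={R10,R11,R2,R7,R8,R9}
Step 17: cancel R8 -> on_hand[A=3 B=44] avail[A=0 B=28] open={R10,R11,R2,R7,R9}

Answer: A: 0
B: 28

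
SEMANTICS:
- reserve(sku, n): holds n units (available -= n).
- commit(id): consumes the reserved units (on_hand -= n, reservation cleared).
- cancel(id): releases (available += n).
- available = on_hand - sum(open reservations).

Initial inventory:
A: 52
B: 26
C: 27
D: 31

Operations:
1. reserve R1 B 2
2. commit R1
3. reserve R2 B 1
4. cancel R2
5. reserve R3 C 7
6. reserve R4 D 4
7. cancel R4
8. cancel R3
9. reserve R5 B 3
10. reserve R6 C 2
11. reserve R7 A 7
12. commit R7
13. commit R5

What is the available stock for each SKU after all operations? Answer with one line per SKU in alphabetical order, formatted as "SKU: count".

Answer: A: 45
B: 21
C: 25
D: 31

Derivation:
Step 1: reserve R1 B 2 -> on_hand[A=52 B=26 C=27 D=31] avail[A=52 B=24 C=27 D=31] open={R1}
Step 2: commit R1 -> on_hand[A=52 B=24 C=27 D=31] avail[A=52 B=24 C=27 D=31] open={}
Step 3: reserve R2 B 1 -> on_hand[A=52 B=24 C=27 D=31] avail[A=52 B=23 C=27 D=31] open={R2}
Step 4: cancel R2 -> on_hand[A=52 B=24 C=27 D=31] avail[A=52 B=24 C=27 D=31] open={}
Step 5: reserve R3 C 7 -> on_hand[A=52 B=24 C=27 D=31] avail[A=52 B=24 C=20 D=31] open={R3}
Step 6: reserve R4 D 4 -> on_hand[A=52 B=24 C=27 D=31] avail[A=52 B=24 C=20 D=27] open={R3,R4}
Step 7: cancel R4 -> on_hand[A=52 B=24 C=27 D=31] avail[A=52 B=24 C=20 D=31] open={R3}
Step 8: cancel R3 -> on_hand[A=52 B=24 C=27 D=31] avail[A=52 B=24 C=27 D=31] open={}
Step 9: reserve R5 B 3 -> on_hand[A=52 B=24 C=27 D=31] avail[A=52 B=21 C=27 D=31] open={R5}
Step 10: reserve R6 C 2 -> on_hand[A=52 B=24 C=27 D=31] avail[A=52 B=21 C=25 D=31] open={R5,R6}
Step 11: reserve R7 A 7 -> on_hand[A=52 B=24 C=27 D=31] avail[A=45 B=21 C=25 D=31] open={R5,R6,R7}
Step 12: commit R7 -> on_hand[A=45 B=24 C=27 D=31] avail[A=45 B=21 C=25 D=31] open={R5,R6}
Step 13: commit R5 -> on_hand[A=45 B=21 C=27 D=31] avail[A=45 B=21 C=25 D=31] open={R6}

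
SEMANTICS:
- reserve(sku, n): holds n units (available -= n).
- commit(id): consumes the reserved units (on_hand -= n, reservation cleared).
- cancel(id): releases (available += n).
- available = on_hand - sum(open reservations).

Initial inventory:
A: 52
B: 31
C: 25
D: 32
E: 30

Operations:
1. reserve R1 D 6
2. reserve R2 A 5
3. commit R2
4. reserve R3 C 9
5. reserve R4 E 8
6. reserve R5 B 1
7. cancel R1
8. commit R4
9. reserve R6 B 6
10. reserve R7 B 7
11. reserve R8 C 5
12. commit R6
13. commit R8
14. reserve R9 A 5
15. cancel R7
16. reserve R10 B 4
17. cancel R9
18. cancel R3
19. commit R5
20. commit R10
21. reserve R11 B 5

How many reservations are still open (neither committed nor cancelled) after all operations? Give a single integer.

Answer: 1

Derivation:
Step 1: reserve R1 D 6 -> on_hand[A=52 B=31 C=25 D=32 E=30] avail[A=52 B=31 C=25 D=26 E=30] open={R1}
Step 2: reserve R2 A 5 -> on_hand[A=52 B=31 C=25 D=32 E=30] avail[A=47 B=31 C=25 D=26 E=30] open={R1,R2}
Step 3: commit R2 -> on_hand[A=47 B=31 C=25 D=32 E=30] avail[A=47 B=31 C=25 D=26 E=30] open={R1}
Step 4: reserve R3 C 9 -> on_hand[A=47 B=31 C=25 D=32 E=30] avail[A=47 B=31 C=16 D=26 E=30] open={R1,R3}
Step 5: reserve R4 E 8 -> on_hand[A=47 B=31 C=25 D=32 E=30] avail[A=47 B=31 C=16 D=26 E=22] open={R1,R3,R4}
Step 6: reserve R5 B 1 -> on_hand[A=47 B=31 C=25 D=32 E=30] avail[A=47 B=30 C=16 D=26 E=22] open={R1,R3,R4,R5}
Step 7: cancel R1 -> on_hand[A=47 B=31 C=25 D=32 E=30] avail[A=47 B=30 C=16 D=32 E=22] open={R3,R4,R5}
Step 8: commit R4 -> on_hand[A=47 B=31 C=25 D=32 E=22] avail[A=47 B=30 C=16 D=32 E=22] open={R3,R5}
Step 9: reserve R6 B 6 -> on_hand[A=47 B=31 C=25 D=32 E=22] avail[A=47 B=24 C=16 D=32 E=22] open={R3,R5,R6}
Step 10: reserve R7 B 7 -> on_hand[A=47 B=31 C=25 D=32 E=22] avail[A=47 B=17 C=16 D=32 E=22] open={R3,R5,R6,R7}
Step 11: reserve R8 C 5 -> on_hand[A=47 B=31 C=25 D=32 E=22] avail[A=47 B=17 C=11 D=32 E=22] open={R3,R5,R6,R7,R8}
Step 12: commit R6 -> on_hand[A=47 B=25 C=25 D=32 E=22] avail[A=47 B=17 C=11 D=32 E=22] open={R3,R5,R7,R8}
Step 13: commit R8 -> on_hand[A=47 B=25 C=20 D=32 E=22] avail[A=47 B=17 C=11 D=32 E=22] open={R3,R5,R7}
Step 14: reserve R9 A 5 -> on_hand[A=47 B=25 C=20 D=32 E=22] avail[A=42 B=17 C=11 D=32 E=22] open={R3,R5,R7,R9}
Step 15: cancel R7 -> on_hand[A=47 B=25 C=20 D=32 E=22] avail[A=42 B=24 C=11 D=32 E=22] open={R3,R5,R9}
Step 16: reserve R10 B 4 -> on_hand[A=47 B=25 C=20 D=32 E=22] avail[A=42 B=20 C=11 D=32 E=22] open={R10,R3,R5,R9}
Step 17: cancel R9 -> on_hand[A=47 B=25 C=20 D=32 E=22] avail[A=47 B=20 C=11 D=32 E=22] open={R10,R3,R5}
Step 18: cancel R3 -> on_hand[A=47 B=25 C=20 D=32 E=22] avail[A=47 B=20 C=20 D=32 E=22] open={R10,R5}
Step 19: commit R5 -> on_hand[A=47 B=24 C=20 D=32 E=22] avail[A=47 B=20 C=20 D=32 E=22] open={R10}
Step 20: commit R10 -> on_hand[A=47 B=20 C=20 D=32 E=22] avail[A=47 B=20 C=20 D=32 E=22] open={}
Step 21: reserve R11 B 5 -> on_hand[A=47 B=20 C=20 D=32 E=22] avail[A=47 B=15 C=20 D=32 E=22] open={R11}
Open reservations: ['R11'] -> 1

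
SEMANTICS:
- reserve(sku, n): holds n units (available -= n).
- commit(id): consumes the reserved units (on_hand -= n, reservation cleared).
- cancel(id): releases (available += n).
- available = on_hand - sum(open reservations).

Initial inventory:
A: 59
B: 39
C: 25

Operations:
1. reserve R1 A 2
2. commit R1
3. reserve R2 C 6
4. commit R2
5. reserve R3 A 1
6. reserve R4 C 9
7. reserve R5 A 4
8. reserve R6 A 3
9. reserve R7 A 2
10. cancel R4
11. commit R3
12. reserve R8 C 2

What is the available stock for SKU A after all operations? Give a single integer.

Answer: 47

Derivation:
Step 1: reserve R1 A 2 -> on_hand[A=59 B=39 C=25] avail[A=57 B=39 C=25] open={R1}
Step 2: commit R1 -> on_hand[A=57 B=39 C=25] avail[A=57 B=39 C=25] open={}
Step 3: reserve R2 C 6 -> on_hand[A=57 B=39 C=25] avail[A=57 B=39 C=19] open={R2}
Step 4: commit R2 -> on_hand[A=57 B=39 C=19] avail[A=57 B=39 C=19] open={}
Step 5: reserve R3 A 1 -> on_hand[A=57 B=39 C=19] avail[A=56 B=39 C=19] open={R3}
Step 6: reserve R4 C 9 -> on_hand[A=57 B=39 C=19] avail[A=56 B=39 C=10] open={R3,R4}
Step 7: reserve R5 A 4 -> on_hand[A=57 B=39 C=19] avail[A=52 B=39 C=10] open={R3,R4,R5}
Step 8: reserve R6 A 3 -> on_hand[A=57 B=39 C=19] avail[A=49 B=39 C=10] open={R3,R4,R5,R6}
Step 9: reserve R7 A 2 -> on_hand[A=57 B=39 C=19] avail[A=47 B=39 C=10] open={R3,R4,R5,R6,R7}
Step 10: cancel R4 -> on_hand[A=57 B=39 C=19] avail[A=47 B=39 C=19] open={R3,R5,R6,R7}
Step 11: commit R3 -> on_hand[A=56 B=39 C=19] avail[A=47 B=39 C=19] open={R5,R6,R7}
Step 12: reserve R8 C 2 -> on_hand[A=56 B=39 C=19] avail[A=47 B=39 C=17] open={R5,R6,R7,R8}
Final available[A] = 47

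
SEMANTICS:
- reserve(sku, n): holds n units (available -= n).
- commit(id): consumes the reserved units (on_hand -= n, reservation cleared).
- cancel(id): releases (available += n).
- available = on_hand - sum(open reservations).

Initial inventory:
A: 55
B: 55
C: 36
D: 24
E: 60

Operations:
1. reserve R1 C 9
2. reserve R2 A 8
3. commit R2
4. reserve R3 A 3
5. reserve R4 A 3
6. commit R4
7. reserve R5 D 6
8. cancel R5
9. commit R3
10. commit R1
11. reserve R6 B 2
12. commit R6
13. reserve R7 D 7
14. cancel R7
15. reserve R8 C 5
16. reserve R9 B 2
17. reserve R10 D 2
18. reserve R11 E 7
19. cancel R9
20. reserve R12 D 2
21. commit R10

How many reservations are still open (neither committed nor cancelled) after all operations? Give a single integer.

Answer: 3

Derivation:
Step 1: reserve R1 C 9 -> on_hand[A=55 B=55 C=36 D=24 E=60] avail[A=55 B=55 C=27 D=24 E=60] open={R1}
Step 2: reserve R2 A 8 -> on_hand[A=55 B=55 C=36 D=24 E=60] avail[A=47 B=55 C=27 D=24 E=60] open={R1,R2}
Step 3: commit R2 -> on_hand[A=47 B=55 C=36 D=24 E=60] avail[A=47 B=55 C=27 D=24 E=60] open={R1}
Step 4: reserve R3 A 3 -> on_hand[A=47 B=55 C=36 D=24 E=60] avail[A=44 B=55 C=27 D=24 E=60] open={R1,R3}
Step 5: reserve R4 A 3 -> on_hand[A=47 B=55 C=36 D=24 E=60] avail[A=41 B=55 C=27 D=24 E=60] open={R1,R3,R4}
Step 6: commit R4 -> on_hand[A=44 B=55 C=36 D=24 E=60] avail[A=41 B=55 C=27 D=24 E=60] open={R1,R3}
Step 7: reserve R5 D 6 -> on_hand[A=44 B=55 C=36 D=24 E=60] avail[A=41 B=55 C=27 D=18 E=60] open={R1,R3,R5}
Step 8: cancel R5 -> on_hand[A=44 B=55 C=36 D=24 E=60] avail[A=41 B=55 C=27 D=24 E=60] open={R1,R3}
Step 9: commit R3 -> on_hand[A=41 B=55 C=36 D=24 E=60] avail[A=41 B=55 C=27 D=24 E=60] open={R1}
Step 10: commit R1 -> on_hand[A=41 B=55 C=27 D=24 E=60] avail[A=41 B=55 C=27 D=24 E=60] open={}
Step 11: reserve R6 B 2 -> on_hand[A=41 B=55 C=27 D=24 E=60] avail[A=41 B=53 C=27 D=24 E=60] open={R6}
Step 12: commit R6 -> on_hand[A=41 B=53 C=27 D=24 E=60] avail[A=41 B=53 C=27 D=24 E=60] open={}
Step 13: reserve R7 D 7 -> on_hand[A=41 B=53 C=27 D=24 E=60] avail[A=41 B=53 C=27 D=17 E=60] open={R7}
Step 14: cancel R7 -> on_hand[A=41 B=53 C=27 D=24 E=60] avail[A=41 B=53 C=27 D=24 E=60] open={}
Step 15: reserve R8 C 5 -> on_hand[A=41 B=53 C=27 D=24 E=60] avail[A=41 B=53 C=22 D=24 E=60] open={R8}
Step 16: reserve R9 B 2 -> on_hand[A=41 B=53 C=27 D=24 E=60] avail[A=41 B=51 C=22 D=24 E=60] open={R8,R9}
Step 17: reserve R10 D 2 -> on_hand[A=41 B=53 C=27 D=24 E=60] avail[A=41 B=51 C=22 D=22 E=60] open={R10,R8,R9}
Step 18: reserve R11 E 7 -> on_hand[A=41 B=53 C=27 D=24 E=60] avail[A=41 B=51 C=22 D=22 E=53] open={R10,R11,R8,R9}
Step 19: cancel R9 -> on_hand[A=41 B=53 C=27 D=24 E=60] avail[A=41 B=53 C=22 D=22 E=53] open={R10,R11,R8}
Step 20: reserve R12 D 2 -> on_hand[A=41 B=53 C=27 D=24 E=60] avail[A=41 B=53 C=22 D=20 E=53] open={R10,R11,R12,R8}
Step 21: commit R10 -> on_hand[A=41 B=53 C=27 D=22 E=60] avail[A=41 B=53 C=22 D=20 E=53] open={R11,R12,R8}
Open reservations: ['R11', 'R12', 'R8'] -> 3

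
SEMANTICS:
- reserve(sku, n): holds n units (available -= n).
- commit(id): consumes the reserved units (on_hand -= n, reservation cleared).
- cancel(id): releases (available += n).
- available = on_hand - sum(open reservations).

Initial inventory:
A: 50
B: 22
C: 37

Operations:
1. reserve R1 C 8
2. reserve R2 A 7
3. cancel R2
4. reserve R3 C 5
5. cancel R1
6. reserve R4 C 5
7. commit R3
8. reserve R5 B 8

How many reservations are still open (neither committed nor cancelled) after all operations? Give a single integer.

Answer: 2

Derivation:
Step 1: reserve R1 C 8 -> on_hand[A=50 B=22 C=37] avail[A=50 B=22 C=29] open={R1}
Step 2: reserve R2 A 7 -> on_hand[A=50 B=22 C=37] avail[A=43 B=22 C=29] open={R1,R2}
Step 3: cancel R2 -> on_hand[A=50 B=22 C=37] avail[A=50 B=22 C=29] open={R1}
Step 4: reserve R3 C 5 -> on_hand[A=50 B=22 C=37] avail[A=50 B=22 C=24] open={R1,R3}
Step 5: cancel R1 -> on_hand[A=50 B=22 C=37] avail[A=50 B=22 C=32] open={R3}
Step 6: reserve R4 C 5 -> on_hand[A=50 B=22 C=37] avail[A=50 B=22 C=27] open={R3,R4}
Step 7: commit R3 -> on_hand[A=50 B=22 C=32] avail[A=50 B=22 C=27] open={R4}
Step 8: reserve R5 B 8 -> on_hand[A=50 B=22 C=32] avail[A=50 B=14 C=27] open={R4,R5}
Open reservations: ['R4', 'R5'] -> 2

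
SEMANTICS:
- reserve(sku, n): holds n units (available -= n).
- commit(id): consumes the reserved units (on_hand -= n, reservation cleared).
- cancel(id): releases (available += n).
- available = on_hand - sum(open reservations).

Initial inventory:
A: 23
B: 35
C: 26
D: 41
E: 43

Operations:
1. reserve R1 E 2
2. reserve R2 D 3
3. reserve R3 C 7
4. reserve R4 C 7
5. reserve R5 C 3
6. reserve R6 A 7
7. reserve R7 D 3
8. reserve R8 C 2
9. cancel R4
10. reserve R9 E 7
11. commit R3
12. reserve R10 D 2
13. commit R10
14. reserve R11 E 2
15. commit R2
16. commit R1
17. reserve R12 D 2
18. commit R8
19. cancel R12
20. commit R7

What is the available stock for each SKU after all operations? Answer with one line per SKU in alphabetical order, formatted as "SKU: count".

Answer: A: 16
B: 35
C: 14
D: 33
E: 32

Derivation:
Step 1: reserve R1 E 2 -> on_hand[A=23 B=35 C=26 D=41 E=43] avail[A=23 B=35 C=26 D=41 E=41] open={R1}
Step 2: reserve R2 D 3 -> on_hand[A=23 B=35 C=26 D=41 E=43] avail[A=23 B=35 C=26 D=38 E=41] open={R1,R2}
Step 3: reserve R3 C 7 -> on_hand[A=23 B=35 C=26 D=41 E=43] avail[A=23 B=35 C=19 D=38 E=41] open={R1,R2,R3}
Step 4: reserve R4 C 7 -> on_hand[A=23 B=35 C=26 D=41 E=43] avail[A=23 B=35 C=12 D=38 E=41] open={R1,R2,R3,R4}
Step 5: reserve R5 C 3 -> on_hand[A=23 B=35 C=26 D=41 E=43] avail[A=23 B=35 C=9 D=38 E=41] open={R1,R2,R3,R4,R5}
Step 6: reserve R6 A 7 -> on_hand[A=23 B=35 C=26 D=41 E=43] avail[A=16 B=35 C=9 D=38 E=41] open={R1,R2,R3,R4,R5,R6}
Step 7: reserve R7 D 3 -> on_hand[A=23 B=35 C=26 D=41 E=43] avail[A=16 B=35 C=9 D=35 E=41] open={R1,R2,R3,R4,R5,R6,R7}
Step 8: reserve R8 C 2 -> on_hand[A=23 B=35 C=26 D=41 E=43] avail[A=16 B=35 C=7 D=35 E=41] open={R1,R2,R3,R4,R5,R6,R7,R8}
Step 9: cancel R4 -> on_hand[A=23 B=35 C=26 D=41 E=43] avail[A=16 B=35 C=14 D=35 E=41] open={R1,R2,R3,R5,R6,R7,R8}
Step 10: reserve R9 E 7 -> on_hand[A=23 B=35 C=26 D=41 E=43] avail[A=16 B=35 C=14 D=35 E=34] open={R1,R2,R3,R5,R6,R7,R8,R9}
Step 11: commit R3 -> on_hand[A=23 B=35 C=19 D=41 E=43] avail[A=16 B=35 C=14 D=35 E=34] open={R1,R2,R5,R6,R7,R8,R9}
Step 12: reserve R10 D 2 -> on_hand[A=23 B=35 C=19 D=41 E=43] avail[A=16 B=35 C=14 D=33 E=34] open={R1,R10,R2,R5,R6,R7,R8,R9}
Step 13: commit R10 -> on_hand[A=23 B=35 C=19 D=39 E=43] avail[A=16 B=35 C=14 D=33 E=34] open={R1,R2,R5,R6,R7,R8,R9}
Step 14: reserve R11 E 2 -> on_hand[A=23 B=35 C=19 D=39 E=43] avail[A=16 B=35 C=14 D=33 E=32] open={R1,R11,R2,R5,R6,R7,R8,R9}
Step 15: commit R2 -> on_hand[A=23 B=35 C=19 D=36 E=43] avail[A=16 B=35 C=14 D=33 E=32] open={R1,R11,R5,R6,R7,R8,R9}
Step 16: commit R1 -> on_hand[A=23 B=35 C=19 D=36 E=41] avail[A=16 B=35 C=14 D=33 E=32] open={R11,R5,R6,R7,R8,R9}
Step 17: reserve R12 D 2 -> on_hand[A=23 B=35 C=19 D=36 E=41] avail[A=16 B=35 C=14 D=31 E=32] open={R11,R12,R5,R6,R7,R8,R9}
Step 18: commit R8 -> on_hand[A=23 B=35 C=17 D=36 E=41] avail[A=16 B=35 C=14 D=31 E=32] open={R11,R12,R5,R6,R7,R9}
Step 19: cancel R12 -> on_hand[A=23 B=35 C=17 D=36 E=41] avail[A=16 B=35 C=14 D=33 E=32] open={R11,R5,R6,R7,R9}
Step 20: commit R7 -> on_hand[A=23 B=35 C=17 D=33 E=41] avail[A=16 B=35 C=14 D=33 E=32] open={R11,R5,R6,R9}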